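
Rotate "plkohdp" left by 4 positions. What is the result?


Input: "plkohdp", rotate left by 4
First 4 characters: "plko"
Remaining characters: "hdp"
Concatenate remaining + first: "hdp" + "plko" = "hdpplko"

hdpplko


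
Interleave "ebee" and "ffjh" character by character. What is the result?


Interleaving "ebee" and "ffjh":
  Position 0: 'e' from first, 'f' from second => "ef"
  Position 1: 'b' from first, 'f' from second => "bf"
  Position 2: 'e' from first, 'j' from second => "ej"
  Position 3: 'e' from first, 'h' from second => "eh"
Result: efbfejeh

efbfejeh


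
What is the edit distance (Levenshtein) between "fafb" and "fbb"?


Computing edit distance: "fafb" -> "fbb"
DP table:
           f    b    b
      0    1    2    3
  f   1    0    1    2
  a   2    1    1    2
  f   3    2    2    2
  b   4    3    2    2
Edit distance = dp[4][3] = 2

2


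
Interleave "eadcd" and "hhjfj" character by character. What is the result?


Interleaving "eadcd" and "hhjfj":
  Position 0: 'e' from first, 'h' from second => "eh"
  Position 1: 'a' from first, 'h' from second => "ah"
  Position 2: 'd' from first, 'j' from second => "dj"
  Position 3: 'c' from first, 'f' from second => "cf"
  Position 4: 'd' from first, 'j' from second => "dj"
Result: ehahdjcfdj

ehahdjcfdj


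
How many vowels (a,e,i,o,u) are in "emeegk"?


Input: emeegk
Checking each character:
  'e' at position 0: vowel (running total: 1)
  'm' at position 1: consonant
  'e' at position 2: vowel (running total: 2)
  'e' at position 3: vowel (running total: 3)
  'g' at position 4: consonant
  'k' at position 5: consonant
Total vowels: 3

3


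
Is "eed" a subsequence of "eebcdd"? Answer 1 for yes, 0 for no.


Check if "eed" is a subsequence of "eebcdd"
Greedy scan:
  Position 0 ('e'): matches sub[0] = 'e'
  Position 1 ('e'): matches sub[1] = 'e'
  Position 2 ('b'): no match needed
  Position 3 ('c'): no match needed
  Position 4 ('d'): matches sub[2] = 'd'
  Position 5 ('d'): no match needed
All 3 characters matched => is a subsequence

1


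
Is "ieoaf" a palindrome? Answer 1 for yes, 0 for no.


Input: ieoaf
Reversed: faoei
  Compare pos 0 ('i') with pos 4 ('f'): MISMATCH
  Compare pos 1 ('e') with pos 3 ('a'): MISMATCH
Result: not a palindrome

0


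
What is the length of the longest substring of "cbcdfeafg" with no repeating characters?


Input: "cbcdfeafg"
Sliding window (track last position of each char):
  Position 0 ('c'): window [0,0] length 1 -- new best
  Position 1 ('b'): window [0,1] length 2 -- new best
  Position 2 ('c'): repeat (last at 0), move window start to 1
  Position 2 ('c'): window [1,2] length 2
  Position 3 ('d'): window [1,3] length 3 -- new best
  Position 4 ('f'): window [1,4] length 4 -- new best
  Position 5 ('e'): window [1,5] length 5 -- new best
  Position 6 ('a'): window [1,6] length 6 -- new best
  Position 7 ('f'): repeat (last at 4), move window start to 5
  Position 7 ('f'): window [5,7] length 3
  Position 8 ('g'): window [5,8] length 4
Longest substring with no repeats: "bcdfea" with length 6

6


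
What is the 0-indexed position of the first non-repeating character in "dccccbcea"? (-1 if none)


Input: dccccbcea
Character frequencies:
  'a': 1
  'b': 1
  'c': 5
  'd': 1
  'e': 1
Scanning left to right for freq == 1:
  Position 0 ('d'): unique! => answer = 0

0


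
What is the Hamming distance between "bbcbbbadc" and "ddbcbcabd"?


Comparing "bbcbbbadc" and "ddbcbcabd" position by position:
  Position 0: 'b' vs 'd' => differ
  Position 1: 'b' vs 'd' => differ
  Position 2: 'c' vs 'b' => differ
  Position 3: 'b' vs 'c' => differ
  Position 4: 'b' vs 'b' => same
  Position 5: 'b' vs 'c' => differ
  Position 6: 'a' vs 'a' => same
  Position 7: 'd' vs 'b' => differ
  Position 8: 'c' vs 'd' => differ
Total differences (Hamming distance): 7

7


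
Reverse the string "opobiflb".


Input: opobiflb
Reading characters right to left:
  Position 7: 'b'
  Position 6: 'l'
  Position 5: 'f'
  Position 4: 'i'
  Position 3: 'b'
  Position 2: 'o'
  Position 1: 'p'
  Position 0: 'o'
Reversed: blfibopo

blfibopo


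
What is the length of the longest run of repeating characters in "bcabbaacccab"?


Input: "bcabbaacccab"
Scanning for longest run:
  Position 1 ('c'): new char, reset run to 1
  Position 2 ('a'): new char, reset run to 1
  Position 3 ('b'): new char, reset run to 1
  Position 4 ('b'): continues run of 'b', length=2
  Position 5 ('a'): new char, reset run to 1
  Position 6 ('a'): continues run of 'a', length=2
  Position 7 ('c'): new char, reset run to 1
  Position 8 ('c'): continues run of 'c', length=2
  Position 9 ('c'): continues run of 'c', length=3
  Position 10 ('a'): new char, reset run to 1
  Position 11 ('b'): new char, reset run to 1
Longest run: 'c' with length 3

3


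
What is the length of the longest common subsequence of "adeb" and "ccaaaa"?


LCS of "adeb" and "ccaaaa"
DP table:
           c    c    a    a    a    a
      0    0    0    0    0    0    0
  a   0    0    0    1    1    1    1
  d   0    0    0    1    1    1    1
  e   0    0    0    1    1    1    1
  b   0    0    0    1    1    1    1
LCS length = dp[4][6] = 1

1


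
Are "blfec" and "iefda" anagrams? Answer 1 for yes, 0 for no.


Strings: "blfec", "iefda"
Sorted first:  bcefl
Sorted second: adefi
Differ at position 0: 'b' vs 'a' => not anagrams

0


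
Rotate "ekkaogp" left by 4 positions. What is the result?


Input: "ekkaogp", rotate left by 4
First 4 characters: "ekka"
Remaining characters: "ogp"
Concatenate remaining + first: "ogp" + "ekka" = "ogpekka"

ogpekka


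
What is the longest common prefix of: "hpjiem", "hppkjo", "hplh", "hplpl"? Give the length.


Words: hpjiem, hppkjo, hplh, hplpl
  Position 0: all 'h' => match
  Position 1: all 'p' => match
  Position 2: ('j', 'p', 'l', 'l') => mismatch, stop
LCP = "hp" (length 2)

2


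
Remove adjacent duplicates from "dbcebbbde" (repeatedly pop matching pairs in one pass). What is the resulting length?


Input: dbcebbbde
Stack-based adjacent duplicate removal:
  Read 'd': push. Stack: d
  Read 'b': push. Stack: db
  Read 'c': push. Stack: dbc
  Read 'e': push. Stack: dbce
  Read 'b': push. Stack: dbceb
  Read 'b': matches stack top 'b' => pop. Stack: dbce
  Read 'b': push. Stack: dbceb
  Read 'd': push. Stack: dbcebd
  Read 'e': push. Stack: dbcebde
Final stack: "dbcebde" (length 7)

7


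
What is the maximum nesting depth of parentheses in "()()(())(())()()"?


Input: "()()(())(())()()"
Tracking depth:
  Position 0 '(': depth becomes 1
  Position 1 ')': depth becomes 0
  Position 2 '(': depth becomes 1
  Position 3 ')': depth becomes 0
  Position 4 '(': depth becomes 1
  Position 5 '(': depth becomes 2
  Position 6 ')': depth becomes 1
  Position 7 ')': depth becomes 0
  Position 8 '(': depth becomes 1
  Position 9 '(': depth becomes 2
  Position 10 ')': depth becomes 1
  Position 11 ')': depth becomes 0
  Position 12 '(': depth becomes 1
  Position 13 ')': depth becomes 0
  Position 14 '(': depth becomes 1
  Position 15 ')': depth becomes 0
Maximum depth reached: 2

2


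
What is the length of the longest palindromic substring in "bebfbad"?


Input: "bebfbad"
Checking substrings for palindromes:
  [0:3] "beb" (len 3) => palindrome
  [2:5] "bfb" (len 3) => palindrome
Longest palindromic substring: "beb" with length 3

3


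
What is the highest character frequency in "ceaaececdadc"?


Input: ceaaececdadc
Character counts:
  'a': 3
  'c': 4
  'd': 2
  'e': 3
Maximum frequency: 4

4


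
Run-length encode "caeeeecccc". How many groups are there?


Input: caeeeecccc
Scanning for consecutive runs:
  Group 1: 'c' x 1 (positions 0-0)
  Group 2: 'a' x 1 (positions 1-1)
  Group 3: 'e' x 4 (positions 2-5)
  Group 4: 'c' x 4 (positions 6-9)
Total groups: 4

4


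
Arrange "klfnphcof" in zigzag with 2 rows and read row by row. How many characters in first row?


Zigzag "klfnphcof" into 2 rows:
Placing characters:
  'k' => row 0
  'l' => row 1
  'f' => row 0
  'n' => row 1
  'p' => row 0
  'h' => row 1
  'c' => row 0
  'o' => row 1
  'f' => row 0
Rows:
  Row 0: "kfpcf"
  Row 1: "lnho"
First row length: 5

5


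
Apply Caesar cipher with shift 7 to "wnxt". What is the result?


Caesar cipher: shift "wnxt" by 7
  'w' (pos 22) + 7 = pos 3 = 'd'
  'n' (pos 13) + 7 = pos 20 = 'u'
  'x' (pos 23) + 7 = pos 4 = 'e'
  't' (pos 19) + 7 = pos 0 = 'a'
Result: duea

duea


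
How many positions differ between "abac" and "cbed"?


Comparing "abac" and "cbed" position by position:
  Position 0: 'a' vs 'c' => DIFFER
  Position 1: 'b' vs 'b' => same
  Position 2: 'a' vs 'e' => DIFFER
  Position 3: 'c' vs 'd' => DIFFER
Positions that differ: 3

3


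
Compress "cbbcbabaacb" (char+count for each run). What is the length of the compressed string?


Input: cbbcbabaacb
Runs:
  'c' x 1 => "c1"
  'b' x 2 => "b2"
  'c' x 1 => "c1"
  'b' x 1 => "b1"
  'a' x 1 => "a1"
  'b' x 1 => "b1"
  'a' x 2 => "a2"
  'c' x 1 => "c1"
  'b' x 1 => "b1"
Compressed: "c1b2c1b1a1b1a2c1b1"
Compressed length: 18

18


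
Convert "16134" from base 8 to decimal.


Input: "16134" in base 8
Positional expansion:
  Digit '1' (value 1) x 8^4 = 4096
  Digit '6' (value 6) x 8^3 = 3072
  Digit '1' (value 1) x 8^2 = 64
  Digit '3' (value 3) x 8^1 = 24
  Digit '4' (value 4) x 8^0 = 4
Sum = 7260

7260


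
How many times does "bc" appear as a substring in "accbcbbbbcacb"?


Searching for "bc" in "accbcbbbbcacb"
Scanning each position:
  Position 0: "ac" => no
  Position 1: "cc" => no
  Position 2: "cb" => no
  Position 3: "bc" => MATCH
  Position 4: "cb" => no
  Position 5: "bb" => no
  Position 6: "bb" => no
  Position 7: "bb" => no
  Position 8: "bc" => MATCH
  Position 9: "ca" => no
  Position 10: "ac" => no
  Position 11: "cb" => no
Total occurrences: 2

2


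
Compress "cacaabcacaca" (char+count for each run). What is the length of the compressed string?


Input: cacaabcacaca
Runs:
  'c' x 1 => "c1"
  'a' x 1 => "a1"
  'c' x 1 => "c1"
  'a' x 2 => "a2"
  'b' x 1 => "b1"
  'c' x 1 => "c1"
  'a' x 1 => "a1"
  'c' x 1 => "c1"
  'a' x 1 => "a1"
  'c' x 1 => "c1"
  'a' x 1 => "a1"
Compressed: "c1a1c1a2b1c1a1c1a1c1a1"
Compressed length: 22

22


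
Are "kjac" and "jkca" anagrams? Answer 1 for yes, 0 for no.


Strings: "kjac", "jkca"
Sorted first:  acjk
Sorted second: acjk
Sorted forms match => anagrams

1


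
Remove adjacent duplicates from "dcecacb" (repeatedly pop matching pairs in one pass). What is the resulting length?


Input: dcecacb
Stack-based adjacent duplicate removal:
  Read 'd': push. Stack: d
  Read 'c': push. Stack: dc
  Read 'e': push. Stack: dce
  Read 'c': push. Stack: dcec
  Read 'a': push. Stack: dceca
  Read 'c': push. Stack: dcecac
  Read 'b': push. Stack: dcecacb
Final stack: "dcecacb" (length 7)

7


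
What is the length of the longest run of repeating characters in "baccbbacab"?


Input: "baccbbacab"
Scanning for longest run:
  Position 1 ('a'): new char, reset run to 1
  Position 2 ('c'): new char, reset run to 1
  Position 3 ('c'): continues run of 'c', length=2
  Position 4 ('b'): new char, reset run to 1
  Position 5 ('b'): continues run of 'b', length=2
  Position 6 ('a'): new char, reset run to 1
  Position 7 ('c'): new char, reset run to 1
  Position 8 ('a'): new char, reset run to 1
  Position 9 ('b'): new char, reset run to 1
Longest run: 'c' with length 2

2


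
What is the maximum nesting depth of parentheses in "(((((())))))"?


Input: "(((((())))))"
Tracking depth:
  Position 0 '(': depth becomes 1
  Position 1 '(': depth becomes 2
  Position 2 '(': depth becomes 3
  Position 3 '(': depth becomes 4
  Position 4 '(': depth becomes 5
  Position 5 '(': depth becomes 6
  Position 6 ')': depth becomes 5
  Position 7 ')': depth becomes 4
  Position 8 ')': depth becomes 3
  Position 9 ')': depth becomes 2
  Position 10 ')': depth becomes 1
  Position 11 ')': depth becomes 0
Maximum depth reached: 6

6


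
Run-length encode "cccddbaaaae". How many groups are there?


Input: cccddbaaaae
Scanning for consecutive runs:
  Group 1: 'c' x 3 (positions 0-2)
  Group 2: 'd' x 2 (positions 3-4)
  Group 3: 'b' x 1 (positions 5-5)
  Group 4: 'a' x 4 (positions 6-9)
  Group 5: 'e' x 1 (positions 10-10)
Total groups: 5

5


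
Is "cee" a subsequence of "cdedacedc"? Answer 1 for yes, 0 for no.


Check if "cee" is a subsequence of "cdedacedc"
Greedy scan:
  Position 0 ('c'): matches sub[0] = 'c'
  Position 1 ('d'): no match needed
  Position 2 ('e'): matches sub[1] = 'e'
  Position 3 ('d'): no match needed
  Position 4 ('a'): no match needed
  Position 5 ('c'): no match needed
  Position 6 ('e'): matches sub[2] = 'e'
  Position 7 ('d'): no match needed
  Position 8 ('c'): no match needed
All 3 characters matched => is a subsequence

1


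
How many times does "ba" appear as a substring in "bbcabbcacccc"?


Searching for "ba" in "bbcabbcacccc"
Scanning each position:
  Position 0: "bb" => no
  Position 1: "bc" => no
  Position 2: "ca" => no
  Position 3: "ab" => no
  Position 4: "bb" => no
  Position 5: "bc" => no
  Position 6: "ca" => no
  Position 7: "ac" => no
  Position 8: "cc" => no
  Position 9: "cc" => no
  Position 10: "cc" => no
Total occurrences: 0

0


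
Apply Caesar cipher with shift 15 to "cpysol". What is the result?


Caesar cipher: shift "cpysol" by 15
  'c' (pos 2) + 15 = pos 17 = 'r'
  'p' (pos 15) + 15 = pos 4 = 'e'
  'y' (pos 24) + 15 = pos 13 = 'n'
  's' (pos 18) + 15 = pos 7 = 'h'
  'o' (pos 14) + 15 = pos 3 = 'd'
  'l' (pos 11) + 15 = pos 0 = 'a'
Result: renhda

renhda


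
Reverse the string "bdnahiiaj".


Input: bdnahiiaj
Reading characters right to left:
  Position 8: 'j'
  Position 7: 'a'
  Position 6: 'i'
  Position 5: 'i'
  Position 4: 'h'
  Position 3: 'a'
  Position 2: 'n'
  Position 1: 'd'
  Position 0: 'b'
Reversed: jaiihandb

jaiihandb


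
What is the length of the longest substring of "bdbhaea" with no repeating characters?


Input: "bdbhaea"
Sliding window (track last position of each char):
  Position 0 ('b'): window [0,0] length 1 -- new best
  Position 1 ('d'): window [0,1] length 2 -- new best
  Position 2 ('b'): repeat (last at 0), move window start to 1
  Position 2 ('b'): window [1,2] length 2
  Position 3 ('h'): window [1,3] length 3 -- new best
  Position 4 ('a'): window [1,4] length 4 -- new best
  Position 5 ('e'): window [1,5] length 5 -- new best
  Position 6 ('a'): repeat (last at 4), move window start to 5
  Position 6 ('a'): window [5,6] length 2
Longest substring with no repeats: "dbhae" with length 5

5


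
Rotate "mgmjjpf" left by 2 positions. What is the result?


Input: "mgmjjpf", rotate left by 2
First 2 characters: "mg"
Remaining characters: "mjjpf"
Concatenate remaining + first: "mjjpf" + "mg" = "mjjpfmg"

mjjpfmg


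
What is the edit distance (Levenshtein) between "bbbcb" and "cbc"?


Computing edit distance: "bbbcb" -> "cbc"
DP table:
           c    b    c
      0    1    2    3
  b   1    1    1    2
  b   2    2    1    2
  b   3    3    2    2
  c   4    3    3    2
  b   5    4    3    3
Edit distance = dp[5][3] = 3

3


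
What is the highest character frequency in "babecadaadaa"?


Input: babecadaadaa
Character counts:
  'a': 6
  'b': 2
  'c': 1
  'd': 2
  'e': 1
Maximum frequency: 6

6


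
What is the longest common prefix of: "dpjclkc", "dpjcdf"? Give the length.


Words: dpjclkc, dpjcdf
  Position 0: all 'd' => match
  Position 1: all 'p' => match
  Position 2: all 'j' => match
  Position 3: all 'c' => match
  Position 4: ('l', 'd') => mismatch, stop
LCP = "dpjc" (length 4)

4


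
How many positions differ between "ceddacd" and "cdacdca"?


Comparing "ceddacd" and "cdacdca" position by position:
  Position 0: 'c' vs 'c' => same
  Position 1: 'e' vs 'd' => DIFFER
  Position 2: 'd' vs 'a' => DIFFER
  Position 3: 'd' vs 'c' => DIFFER
  Position 4: 'a' vs 'd' => DIFFER
  Position 5: 'c' vs 'c' => same
  Position 6: 'd' vs 'a' => DIFFER
Positions that differ: 5

5


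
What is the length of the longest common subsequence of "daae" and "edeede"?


LCS of "daae" and "edeede"
DP table:
           e    d    e    e    d    e
      0    0    0    0    0    0    0
  d   0    0    1    1    1    1    1
  a   0    0    1    1    1    1    1
  a   0    0    1    1    1    1    1
  e   0    1    1    2    2    2    2
LCS length = dp[4][6] = 2

2


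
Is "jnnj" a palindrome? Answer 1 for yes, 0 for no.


Input: jnnj
Reversed: jnnj
  Compare pos 0 ('j') with pos 3 ('j'): match
  Compare pos 1 ('n') with pos 2 ('n'): match
Result: palindrome

1


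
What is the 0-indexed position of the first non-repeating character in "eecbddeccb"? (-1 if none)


Input: eecbddeccb
Character frequencies:
  'b': 2
  'c': 3
  'd': 2
  'e': 3
Scanning left to right for freq == 1:
  Position 0 ('e'): freq=3, skip
  Position 1 ('e'): freq=3, skip
  Position 2 ('c'): freq=3, skip
  Position 3 ('b'): freq=2, skip
  Position 4 ('d'): freq=2, skip
  Position 5 ('d'): freq=2, skip
  Position 6 ('e'): freq=3, skip
  Position 7 ('c'): freq=3, skip
  Position 8 ('c'): freq=3, skip
  Position 9 ('b'): freq=2, skip
  No unique character found => answer = -1

-1


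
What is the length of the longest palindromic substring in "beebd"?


Input: "beebd"
Checking substrings for palindromes:
  [0:4] "beeb" (len 4) => palindrome
  [1:3] "ee" (len 2) => palindrome
Longest palindromic substring: "beeb" with length 4

4


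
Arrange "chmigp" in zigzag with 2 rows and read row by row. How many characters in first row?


Zigzag "chmigp" into 2 rows:
Placing characters:
  'c' => row 0
  'h' => row 1
  'm' => row 0
  'i' => row 1
  'g' => row 0
  'p' => row 1
Rows:
  Row 0: "cmg"
  Row 1: "hip"
First row length: 3

3


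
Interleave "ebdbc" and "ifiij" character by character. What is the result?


Interleaving "ebdbc" and "ifiij":
  Position 0: 'e' from first, 'i' from second => "ei"
  Position 1: 'b' from first, 'f' from second => "bf"
  Position 2: 'd' from first, 'i' from second => "di"
  Position 3: 'b' from first, 'i' from second => "bi"
  Position 4: 'c' from first, 'j' from second => "cj"
Result: eibfdibicj

eibfdibicj


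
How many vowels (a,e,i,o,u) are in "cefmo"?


Input: cefmo
Checking each character:
  'c' at position 0: consonant
  'e' at position 1: vowel (running total: 1)
  'f' at position 2: consonant
  'm' at position 3: consonant
  'o' at position 4: vowel (running total: 2)
Total vowels: 2

2


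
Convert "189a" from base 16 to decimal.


Input: "189a" in base 16
Positional expansion:
  Digit '1' (value 1) x 16^3 = 4096
  Digit '8' (value 8) x 16^2 = 2048
  Digit '9' (value 9) x 16^1 = 144
  Digit 'a' (value 10) x 16^0 = 10
Sum = 6298

6298


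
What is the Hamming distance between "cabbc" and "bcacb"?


Comparing "cabbc" and "bcacb" position by position:
  Position 0: 'c' vs 'b' => differ
  Position 1: 'a' vs 'c' => differ
  Position 2: 'b' vs 'a' => differ
  Position 3: 'b' vs 'c' => differ
  Position 4: 'c' vs 'b' => differ
Total differences (Hamming distance): 5

5


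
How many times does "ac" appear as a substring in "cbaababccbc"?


Searching for "ac" in "cbaababccbc"
Scanning each position:
  Position 0: "cb" => no
  Position 1: "ba" => no
  Position 2: "aa" => no
  Position 3: "ab" => no
  Position 4: "ba" => no
  Position 5: "ab" => no
  Position 6: "bc" => no
  Position 7: "cc" => no
  Position 8: "cb" => no
  Position 9: "bc" => no
Total occurrences: 0

0


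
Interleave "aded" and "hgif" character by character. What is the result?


Interleaving "aded" and "hgif":
  Position 0: 'a' from first, 'h' from second => "ah"
  Position 1: 'd' from first, 'g' from second => "dg"
  Position 2: 'e' from first, 'i' from second => "ei"
  Position 3: 'd' from first, 'f' from second => "df"
Result: ahdgeidf

ahdgeidf


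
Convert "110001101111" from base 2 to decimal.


Input: "110001101111" in base 2
Positional expansion:
  Digit '1' (value 1) x 2^11 = 2048
  Digit '1' (value 1) x 2^10 = 1024
  Digit '0' (value 0) x 2^9 = 0
  Digit '0' (value 0) x 2^8 = 0
  Digit '0' (value 0) x 2^7 = 0
  Digit '1' (value 1) x 2^6 = 64
  Digit '1' (value 1) x 2^5 = 32
  Digit '0' (value 0) x 2^4 = 0
  Digit '1' (value 1) x 2^3 = 8
  Digit '1' (value 1) x 2^2 = 4
  Digit '1' (value 1) x 2^1 = 2
  Digit '1' (value 1) x 2^0 = 1
Sum = 3183

3183


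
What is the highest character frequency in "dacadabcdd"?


Input: dacadabcdd
Character counts:
  'a': 3
  'b': 1
  'c': 2
  'd': 4
Maximum frequency: 4

4


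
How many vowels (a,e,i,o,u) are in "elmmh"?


Input: elmmh
Checking each character:
  'e' at position 0: vowel (running total: 1)
  'l' at position 1: consonant
  'm' at position 2: consonant
  'm' at position 3: consonant
  'h' at position 4: consonant
Total vowels: 1

1


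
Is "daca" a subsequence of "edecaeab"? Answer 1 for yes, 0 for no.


Check if "daca" is a subsequence of "edecaeab"
Greedy scan:
  Position 0 ('e'): no match needed
  Position 1 ('d'): matches sub[0] = 'd'
  Position 2 ('e'): no match needed
  Position 3 ('c'): no match needed
  Position 4 ('a'): matches sub[1] = 'a'
  Position 5 ('e'): no match needed
  Position 6 ('a'): no match needed
  Position 7 ('b'): no match needed
Only matched 2/4 characters => not a subsequence

0


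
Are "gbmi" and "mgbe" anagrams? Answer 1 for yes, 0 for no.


Strings: "gbmi", "mgbe"
Sorted first:  bgim
Sorted second: begm
Differ at position 1: 'g' vs 'e' => not anagrams

0


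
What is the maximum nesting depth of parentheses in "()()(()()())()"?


Input: "()()(()()())()"
Tracking depth:
  Position 0 '(': depth becomes 1
  Position 1 ')': depth becomes 0
  Position 2 '(': depth becomes 1
  Position 3 ')': depth becomes 0
  Position 4 '(': depth becomes 1
  Position 5 '(': depth becomes 2
  Position 6 ')': depth becomes 1
  Position 7 '(': depth becomes 2
  Position 8 ')': depth becomes 1
  Position 9 '(': depth becomes 2
  Position 10 ')': depth becomes 1
  Position 11 ')': depth becomes 0
  Position 12 '(': depth becomes 1
  Position 13 ')': depth becomes 0
Maximum depth reached: 2

2


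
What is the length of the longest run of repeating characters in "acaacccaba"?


Input: "acaacccaba"
Scanning for longest run:
  Position 1 ('c'): new char, reset run to 1
  Position 2 ('a'): new char, reset run to 1
  Position 3 ('a'): continues run of 'a', length=2
  Position 4 ('c'): new char, reset run to 1
  Position 5 ('c'): continues run of 'c', length=2
  Position 6 ('c'): continues run of 'c', length=3
  Position 7 ('a'): new char, reset run to 1
  Position 8 ('b'): new char, reset run to 1
  Position 9 ('a'): new char, reset run to 1
Longest run: 'c' with length 3

3


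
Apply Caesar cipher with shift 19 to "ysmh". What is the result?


Caesar cipher: shift "ysmh" by 19
  'y' (pos 24) + 19 = pos 17 = 'r'
  's' (pos 18) + 19 = pos 11 = 'l'
  'm' (pos 12) + 19 = pos 5 = 'f'
  'h' (pos 7) + 19 = pos 0 = 'a'
Result: rlfa

rlfa


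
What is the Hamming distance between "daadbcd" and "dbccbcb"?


Comparing "daadbcd" and "dbccbcb" position by position:
  Position 0: 'd' vs 'd' => same
  Position 1: 'a' vs 'b' => differ
  Position 2: 'a' vs 'c' => differ
  Position 3: 'd' vs 'c' => differ
  Position 4: 'b' vs 'b' => same
  Position 5: 'c' vs 'c' => same
  Position 6: 'd' vs 'b' => differ
Total differences (Hamming distance): 4

4


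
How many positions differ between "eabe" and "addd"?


Comparing "eabe" and "addd" position by position:
  Position 0: 'e' vs 'a' => DIFFER
  Position 1: 'a' vs 'd' => DIFFER
  Position 2: 'b' vs 'd' => DIFFER
  Position 3: 'e' vs 'd' => DIFFER
Positions that differ: 4

4


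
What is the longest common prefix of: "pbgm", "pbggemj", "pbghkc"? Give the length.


Words: pbgm, pbggemj, pbghkc
  Position 0: all 'p' => match
  Position 1: all 'b' => match
  Position 2: all 'g' => match
  Position 3: ('m', 'g', 'h') => mismatch, stop
LCP = "pbg" (length 3)

3


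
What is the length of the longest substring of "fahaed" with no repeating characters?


Input: "fahaed"
Sliding window (track last position of each char):
  Position 0 ('f'): window [0,0] length 1 -- new best
  Position 1 ('a'): window [0,1] length 2 -- new best
  Position 2 ('h'): window [0,2] length 3 -- new best
  Position 3 ('a'): repeat (last at 1), move window start to 2
  Position 3 ('a'): window [2,3] length 2
  Position 4 ('e'): window [2,4] length 3
  Position 5 ('d'): window [2,5] length 4 -- new best
Longest substring with no repeats: "haed" with length 4

4


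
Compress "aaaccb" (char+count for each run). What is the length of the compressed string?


Input: aaaccb
Runs:
  'a' x 3 => "a3"
  'c' x 2 => "c2"
  'b' x 1 => "b1"
Compressed: "a3c2b1"
Compressed length: 6

6


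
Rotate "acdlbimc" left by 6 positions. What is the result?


Input: "acdlbimc", rotate left by 6
First 6 characters: "acdlbi"
Remaining characters: "mc"
Concatenate remaining + first: "mc" + "acdlbi" = "mcacdlbi"

mcacdlbi


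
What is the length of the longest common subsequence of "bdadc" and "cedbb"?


LCS of "bdadc" and "cedbb"
DP table:
           c    e    d    b    b
      0    0    0    0    0    0
  b   0    0    0    0    1    1
  d   0    0    0    1    1    1
  a   0    0    0    1    1    1
  d   0    0    0    1    1    1
  c   0    1    1    1    1    1
LCS length = dp[5][5] = 1

1


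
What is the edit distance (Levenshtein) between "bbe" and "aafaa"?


Computing edit distance: "bbe" -> "aafaa"
DP table:
           a    a    f    a    a
      0    1    2    3    4    5
  b   1    1    2    3    4    5
  b   2    2    2    3    4    5
  e   3    3    3    3    4    5
Edit distance = dp[3][5] = 5

5


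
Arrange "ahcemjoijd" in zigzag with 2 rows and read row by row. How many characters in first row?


Zigzag "ahcemjoijd" into 2 rows:
Placing characters:
  'a' => row 0
  'h' => row 1
  'c' => row 0
  'e' => row 1
  'm' => row 0
  'j' => row 1
  'o' => row 0
  'i' => row 1
  'j' => row 0
  'd' => row 1
Rows:
  Row 0: "acmoj"
  Row 1: "hejid"
First row length: 5

5


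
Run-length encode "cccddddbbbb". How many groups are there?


Input: cccddddbbbb
Scanning for consecutive runs:
  Group 1: 'c' x 3 (positions 0-2)
  Group 2: 'd' x 4 (positions 3-6)
  Group 3: 'b' x 4 (positions 7-10)
Total groups: 3

3


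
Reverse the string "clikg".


Input: clikg
Reading characters right to left:
  Position 4: 'g'
  Position 3: 'k'
  Position 2: 'i'
  Position 1: 'l'
  Position 0: 'c'
Reversed: gkilc

gkilc


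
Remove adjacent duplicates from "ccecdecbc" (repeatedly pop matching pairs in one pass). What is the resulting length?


Input: ccecdecbc
Stack-based adjacent duplicate removal:
  Read 'c': push. Stack: c
  Read 'c': matches stack top 'c' => pop. Stack: (empty)
  Read 'e': push. Stack: e
  Read 'c': push. Stack: ec
  Read 'd': push. Stack: ecd
  Read 'e': push. Stack: ecde
  Read 'c': push. Stack: ecdec
  Read 'b': push. Stack: ecdecb
  Read 'c': push. Stack: ecdecbc
Final stack: "ecdecbc" (length 7)

7


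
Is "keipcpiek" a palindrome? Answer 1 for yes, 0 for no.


Input: keipcpiek
Reversed: keipcpiek
  Compare pos 0 ('k') with pos 8 ('k'): match
  Compare pos 1 ('e') with pos 7 ('e'): match
  Compare pos 2 ('i') with pos 6 ('i'): match
  Compare pos 3 ('p') with pos 5 ('p'): match
Result: palindrome

1


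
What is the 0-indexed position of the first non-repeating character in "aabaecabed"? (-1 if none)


Input: aabaecabed
Character frequencies:
  'a': 4
  'b': 2
  'c': 1
  'd': 1
  'e': 2
Scanning left to right for freq == 1:
  Position 0 ('a'): freq=4, skip
  Position 1 ('a'): freq=4, skip
  Position 2 ('b'): freq=2, skip
  Position 3 ('a'): freq=4, skip
  Position 4 ('e'): freq=2, skip
  Position 5 ('c'): unique! => answer = 5

5


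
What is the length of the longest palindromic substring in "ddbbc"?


Input: "ddbbc"
Checking substrings for palindromes:
  [0:2] "dd" (len 2) => palindrome
  [2:4] "bb" (len 2) => palindrome
Longest palindromic substring: "dd" with length 2

2


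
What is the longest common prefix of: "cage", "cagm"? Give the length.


Words: cage, cagm
  Position 0: all 'c' => match
  Position 1: all 'a' => match
  Position 2: all 'g' => match
  Position 3: ('e', 'm') => mismatch, stop
LCP = "cag" (length 3)

3


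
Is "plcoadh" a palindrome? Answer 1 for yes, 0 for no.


Input: plcoadh
Reversed: hdaoclp
  Compare pos 0 ('p') with pos 6 ('h'): MISMATCH
  Compare pos 1 ('l') with pos 5 ('d'): MISMATCH
  Compare pos 2 ('c') with pos 4 ('a'): MISMATCH
Result: not a palindrome

0


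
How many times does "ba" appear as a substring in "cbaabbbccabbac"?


Searching for "ba" in "cbaabbbccabbac"
Scanning each position:
  Position 0: "cb" => no
  Position 1: "ba" => MATCH
  Position 2: "aa" => no
  Position 3: "ab" => no
  Position 4: "bb" => no
  Position 5: "bb" => no
  Position 6: "bc" => no
  Position 7: "cc" => no
  Position 8: "ca" => no
  Position 9: "ab" => no
  Position 10: "bb" => no
  Position 11: "ba" => MATCH
  Position 12: "ac" => no
Total occurrences: 2

2


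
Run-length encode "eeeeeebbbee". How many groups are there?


Input: eeeeeebbbee
Scanning for consecutive runs:
  Group 1: 'e' x 6 (positions 0-5)
  Group 2: 'b' x 3 (positions 6-8)
  Group 3: 'e' x 2 (positions 9-10)
Total groups: 3

3


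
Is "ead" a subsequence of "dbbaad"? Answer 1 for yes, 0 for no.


Check if "ead" is a subsequence of "dbbaad"
Greedy scan:
  Position 0 ('d'): no match needed
  Position 1 ('b'): no match needed
  Position 2 ('b'): no match needed
  Position 3 ('a'): no match needed
  Position 4 ('a'): no match needed
  Position 5 ('d'): no match needed
Only matched 0/3 characters => not a subsequence

0


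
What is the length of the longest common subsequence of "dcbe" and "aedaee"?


LCS of "dcbe" and "aedaee"
DP table:
           a    e    d    a    e    e
      0    0    0    0    0    0    0
  d   0    0    0    1    1    1    1
  c   0    0    0    1    1    1    1
  b   0    0    0    1    1    1    1
  e   0    0    1    1    1    2    2
LCS length = dp[4][6] = 2

2


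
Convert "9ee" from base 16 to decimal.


Input: "9ee" in base 16
Positional expansion:
  Digit '9' (value 9) x 16^2 = 2304
  Digit 'e' (value 14) x 16^1 = 224
  Digit 'e' (value 14) x 16^0 = 14
Sum = 2542

2542


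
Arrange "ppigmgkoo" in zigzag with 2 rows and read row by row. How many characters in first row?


Zigzag "ppigmgkoo" into 2 rows:
Placing characters:
  'p' => row 0
  'p' => row 1
  'i' => row 0
  'g' => row 1
  'm' => row 0
  'g' => row 1
  'k' => row 0
  'o' => row 1
  'o' => row 0
Rows:
  Row 0: "pimko"
  Row 1: "pggo"
First row length: 5

5


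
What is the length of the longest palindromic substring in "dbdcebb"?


Input: "dbdcebb"
Checking substrings for palindromes:
  [0:3] "dbd" (len 3) => palindrome
  [5:7] "bb" (len 2) => palindrome
Longest palindromic substring: "dbd" with length 3

3


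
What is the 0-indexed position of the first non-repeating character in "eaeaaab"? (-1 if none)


Input: eaeaaab
Character frequencies:
  'a': 4
  'b': 1
  'e': 2
Scanning left to right for freq == 1:
  Position 0 ('e'): freq=2, skip
  Position 1 ('a'): freq=4, skip
  Position 2 ('e'): freq=2, skip
  Position 3 ('a'): freq=4, skip
  Position 4 ('a'): freq=4, skip
  Position 5 ('a'): freq=4, skip
  Position 6 ('b'): unique! => answer = 6

6


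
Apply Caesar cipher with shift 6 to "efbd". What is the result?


Caesar cipher: shift "efbd" by 6
  'e' (pos 4) + 6 = pos 10 = 'k'
  'f' (pos 5) + 6 = pos 11 = 'l'
  'b' (pos 1) + 6 = pos 7 = 'h'
  'd' (pos 3) + 6 = pos 9 = 'j'
Result: klhj

klhj


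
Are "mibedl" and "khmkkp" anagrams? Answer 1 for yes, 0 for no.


Strings: "mibedl", "khmkkp"
Sorted first:  bdeilm
Sorted second: hkkkmp
Differ at position 0: 'b' vs 'h' => not anagrams

0


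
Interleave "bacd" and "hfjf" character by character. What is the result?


Interleaving "bacd" and "hfjf":
  Position 0: 'b' from first, 'h' from second => "bh"
  Position 1: 'a' from first, 'f' from second => "af"
  Position 2: 'c' from first, 'j' from second => "cj"
  Position 3: 'd' from first, 'f' from second => "df"
Result: bhafcjdf

bhafcjdf


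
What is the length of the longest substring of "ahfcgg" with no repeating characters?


Input: "ahfcgg"
Sliding window (track last position of each char):
  Position 0 ('a'): window [0,0] length 1 -- new best
  Position 1 ('h'): window [0,1] length 2 -- new best
  Position 2 ('f'): window [0,2] length 3 -- new best
  Position 3 ('c'): window [0,3] length 4 -- new best
  Position 4 ('g'): window [0,4] length 5 -- new best
  Position 5 ('g'): repeat (last at 4), move window start to 5
  Position 5 ('g'): window [5,5] length 1
Longest substring with no repeats: "ahfcg" with length 5

5


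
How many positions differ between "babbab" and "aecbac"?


Comparing "babbab" and "aecbac" position by position:
  Position 0: 'b' vs 'a' => DIFFER
  Position 1: 'a' vs 'e' => DIFFER
  Position 2: 'b' vs 'c' => DIFFER
  Position 3: 'b' vs 'b' => same
  Position 4: 'a' vs 'a' => same
  Position 5: 'b' vs 'c' => DIFFER
Positions that differ: 4

4


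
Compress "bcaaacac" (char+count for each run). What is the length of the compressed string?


Input: bcaaacac
Runs:
  'b' x 1 => "b1"
  'c' x 1 => "c1"
  'a' x 3 => "a3"
  'c' x 1 => "c1"
  'a' x 1 => "a1"
  'c' x 1 => "c1"
Compressed: "b1c1a3c1a1c1"
Compressed length: 12

12


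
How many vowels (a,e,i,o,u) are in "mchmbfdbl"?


Input: mchmbfdbl
Checking each character:
  'm' at position 0: consonant
  'c' at position 1: consonant
  'h' at position 2: consonant
  'm' at position 3: consonant
  'b' at position 4: consonant
  'f' at position 5: consonant
  'd' at position 6: consonant
  'b' at position 7: consonant
  'l' at position 8: consonant
Total vowels: 0

0


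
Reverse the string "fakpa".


Input: fakpa
Reading characters right to left:
  Position 4: 'a'
  Position 3: 'p'
  Position 2: 'k'
  Position 1: 'a'
  Position 0: 'f'
Reversed: apkaf

apkaf


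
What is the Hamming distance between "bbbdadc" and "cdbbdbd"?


Comparing "bbbdadc" and "cdbbdbd" position by position:
  Position 0: 'b' vs 'c' => differ
  Position 1: 'b' vs 'd' => differ
  Position 2: 'b' vs 'b' => same
  Position 3: 'd' vs 'b' => differ
  Position 4: 'a' vs 'd' => differ
  Position 5: 'd' vs 'b' => differ
  Position 6: 'c' vs 'd' => differ
Total differences (Hamming distance): 6

6


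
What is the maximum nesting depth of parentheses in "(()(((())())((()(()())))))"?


Input: "(()(((())())((()(()())))))"
Tracking depth:
  Position 0 '(': depth becomes 1
  Position 1 '(': depth becomes 2
  Position 2 ')': depth becomes 1
  Position 3 '(': depth becomes 2
  Position 4 '(': depth becomes 3
  Position 5 '(': depth becomes 4
  Position 6 '(': depth becomes 5
  Position 7 ')': depth becomes 4
  Position 8 ')': depth becomes 3
  Position 9 '(': depth becomes 4
  Position 10 ')': depth becomes 3
  Position 11 ')': depth becomes 2
  Position 12 '(': depth becomes 3
  Position 13 '(': depth becomes 4
  Position 14 '(': depth becomes 5
  Position 15 ')': depth becomes 4
  Position 16 '(': depth becomes 5
  Position 17 '(': depth becomes 6
  Position 18 ')': depth becomes 5
  Position 19 '(': depth becomes 6
  Position 20 ')': depth becomes 5
  Position 21 ')': depth becomes 4
  Position 22 ')': depth becomes 3
  Position 23 ')': depth becomes 2
  Position 24 ')': depth becomes 1
  Position 25 ')': depth becomes 0
Maximum depth reached: 6

6


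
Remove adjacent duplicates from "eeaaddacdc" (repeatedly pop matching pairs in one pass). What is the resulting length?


Input: eeaaddacdc
Stack-based adjacent duplicate removal:
  Read 'e': push. Stack: e
  Read 'e': matches stack top 'e' => pop. Stack: (empty)
  Read 'a': push. Stack: a
  Read 'a': matches stack top 'a' => pop. Stack: (empty)
  Read 'd': push. Stack: d
  Read 'd': matches stack top 'd' => pop. Stack: (empty)
  Read 'a': push. Stack: a
  Read 'c': push. Stack: ac
  Read 'd': push. Stack: acd
  Read 'c': push. Stack: acdc
Final stack: "acdc" (length 4)

4


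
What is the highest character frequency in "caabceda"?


Input: caabceda
Character counts:
  'a': 3
  'b': 1
  'c': 2
  'd': 1
  'e': 1
Maximum frequency: 3

3


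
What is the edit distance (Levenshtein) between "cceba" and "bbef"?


Computing edit distance: "cceba" -> "bbef"
DP table:
           b    b    e    f
      0    1    2    3    4
  c   1    1    2    3    4
  c   2    2    2    3    4
  e   3    3    3    2    3
  b   4    3    3    3    3
  a   5    4    4    4    4
Edit distance = dp[5][4] = 4

4


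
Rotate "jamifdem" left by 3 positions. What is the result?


Input: "jamifdem", rotate left by 3
First 3 characters: "jam"
Remaining characters: "ifdem"
Concatenate remaining + first: "ifdem" + "jam" = "ifdemjam"

ifdemjam


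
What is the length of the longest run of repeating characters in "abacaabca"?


Input: "abacaabca"
Scanning for longest run:
  Position 1 ('b'): new char, reset run to 1
  Position 2 ('a'): new char, reset run to 1
  Position 3 ('c'): new char, reset run to 1
  Position 4 ('a'): new char, reset run to 1
  Position 5 ('a'): continues run of 'a', length=2
  Position 6 ('b'): new char, reset run to 1
  Position 7 ('c'): new char, reset run to 1
  Position 8 ('a'): new char, reset run to 1
Longest run: 'a' with length 2

2


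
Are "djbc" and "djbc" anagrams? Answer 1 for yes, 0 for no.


Strings: "djbc", "djbc"
Sorted first:  bcdj
Sorted second: bcdj
Sorted forms match => anagrams

1


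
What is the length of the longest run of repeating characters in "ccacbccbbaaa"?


Input: "ccacbccbbaaa"
Scanning for longest run:
  Position 1 ('c'): continues run of 'c', length=2
  Position 2 ('a'): new char, reset run to 1
  Position 3 ('c'): new char, reset run to 1
  Position 4 ('b'): new char, reset run to 1
  Position 5 ('c'): new char, reset run to 1
  Position 6 ('c'): continues run of 'c', length=2
  Position 7 ('b'): new char, reset run to 1
  Position 8 ('b'): continues run of 'b', length=2
  Position 9 ('a'): new char, reset run to 1
  Position 10 ('a'): continues run of 'a', length=2
  Position 11 ('a'): continues run of 'a', length=3
Longest run: 'a' with length 3

3


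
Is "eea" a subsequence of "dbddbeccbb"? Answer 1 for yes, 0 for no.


Check if "eea" is a subsequence of "dbddbeccbb"
Greedy scan:
  Position 0 ('d'): no match needed
  Position 1 ('b'): no match needed
  Position 2 ('d'): no match needed
  Position 3 ('d'): no match needed
  Position 4 ('b'): no match needed
  Position 5 ('e'): matches sub[0] = 'e'
  Position 6 ('c'): no match needed
  Position 7 ('c'): no match needed
  Position 8 ('b'): no match needed
  Position 9 ('b'): no match needed
Only matched 1/3 characters => not a subsequence

0


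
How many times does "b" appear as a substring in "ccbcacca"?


Searching for "b" in "ccbcacca"
Scanning each position:
  Position 0: "c" => no
  Position 1: "c" => no
  Position 2: "b" => MATCH
  Position 3: "c" => no
  Position 4: "a" => no
  Position 5: "c" => no
  Position 6: "c" => no
  Position 7: "a" => no
Total occurrences: 1

1


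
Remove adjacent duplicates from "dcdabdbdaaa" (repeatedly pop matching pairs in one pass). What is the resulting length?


Input: dcdabdbdaaa
Stack-based adjacent duplicate removal:
  Read 'd': push. Stack: d
  Read 'c': push. Stack: dc
  Read 'd': push. Stack: dcd
  Read 'a': push. Stack: dcda
  Read 'b': push. Stack: dcdab
  Read 'd': push. Stack: dcdabd
  Read 'b': push. Stack: dcdabdb
  Read 'd': push. Stack: dcdabdbd
  Read 'a': push. Stack: dcdabdbda
  Read 'a': matches stack top 'a' => pop. Stack: dcdabdbd
  Read 'a': push. Stack: dcdabdbda
Final stack: "dcdabdbda" (length 9)

9


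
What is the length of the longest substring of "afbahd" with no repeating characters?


Input: "afbahd"
Sliding window (track last position of each char):
  Position 0 ('a'): window [0,0] length 1 -- new best
  Position 1 ('f'): window [0,1] length 2 -- new best
  Position 2 ('b'): window [0,2] length 3 -- new best
  Position 3 ('a'): repeat (last at 0), move window start to 1
  Position 3 ('a'): window [1,3] length 3
  Position 4 ('h'): window [1,4] length 4 -- new best
  Position 5 ('d'): window [1,5] length 5 -- new best
Longest substring with no repeats: "fbahd" with length 5

5
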